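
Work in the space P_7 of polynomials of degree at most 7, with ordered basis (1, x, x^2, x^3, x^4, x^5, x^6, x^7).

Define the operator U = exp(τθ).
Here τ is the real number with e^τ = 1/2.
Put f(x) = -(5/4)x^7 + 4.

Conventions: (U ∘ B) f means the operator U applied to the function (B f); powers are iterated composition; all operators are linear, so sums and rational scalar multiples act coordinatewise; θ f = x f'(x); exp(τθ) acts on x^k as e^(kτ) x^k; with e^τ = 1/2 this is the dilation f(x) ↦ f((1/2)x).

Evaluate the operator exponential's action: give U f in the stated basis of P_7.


exp(τθ) x^k = e^(kτ) x^k; with e^τ = 1/2 this sends x^k to (1/2)^k x^k
x^7 ↦ 1/128 x^7
applying this coordinatewise to f: exp(τθ) f = -(5/512)x^7 + 4

g(x) = -(5/512)x^7 + 4


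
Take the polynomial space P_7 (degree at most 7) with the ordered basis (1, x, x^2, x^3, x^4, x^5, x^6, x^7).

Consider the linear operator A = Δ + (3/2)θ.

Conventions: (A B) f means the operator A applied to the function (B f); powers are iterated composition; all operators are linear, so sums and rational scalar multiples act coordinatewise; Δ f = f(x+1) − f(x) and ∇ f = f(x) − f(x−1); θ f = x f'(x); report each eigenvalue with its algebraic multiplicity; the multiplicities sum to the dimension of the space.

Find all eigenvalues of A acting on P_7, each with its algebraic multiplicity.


image of 1: 0
image of x: (3/2)x + 1
image of x^2: 3x^2 + 2x + 1
image of x^3: (9/2)x^3 + 3x^2 + 3x + 1
image of x^4: 6x^4 + 4x^3 + 6x^2 + 4x + 1
image of x^5: (15/2)x^5 + 5x^4 + 10x^3 + 10x^2 + 5x + 1
image of x^6: 9x^6 + 6x^5 + 15x^4 + 20x^3 + 15x^2 + 6x + 1
image of x^7: (21/2)x^7 + 7x^6 + 21x^5 + 35x^4 + 35x^3 + 21x^2 + 7x + 1
the matrix is upper triangular; its diagonal is (0, 3/2, 3, 9/2, 6, 15/2, 9, 21/2)
for a triangular matrix the eigenvalues are the diagonal entries, with algebraic multiplicity their repetition count

λ = 0 (multiplicity 1), λ = 3/2 (multiplicity 1), λ = 3 (multiplicity 1), λ = 9/2 (multiplicity 1), λ = 6 (multiplicity 1), λ = 15/2 (multiplicity 1), λ = 9 (multiplicity 1), λ = 21/2 (multiplicity 1)


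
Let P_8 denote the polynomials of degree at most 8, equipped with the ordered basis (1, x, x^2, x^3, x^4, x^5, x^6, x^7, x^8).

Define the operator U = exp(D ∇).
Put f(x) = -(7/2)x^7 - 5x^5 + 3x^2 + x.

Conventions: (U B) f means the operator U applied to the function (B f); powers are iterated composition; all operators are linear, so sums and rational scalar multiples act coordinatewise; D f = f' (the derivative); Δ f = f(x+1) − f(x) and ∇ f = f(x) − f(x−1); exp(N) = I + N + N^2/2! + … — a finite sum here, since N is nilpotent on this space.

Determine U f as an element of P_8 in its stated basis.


order-1 term: -147x^5 + (735/2)x^4 - 590x^3 + (1035/2)x^2 - 247x + 111/2
order-2 term: -1470x^3 + 4410x^2 - 5445x + 2505
order-3 term: -2940x + 4410
the series for exp(D ∇) f terminates at order 3
exp(D ∇) f = -(7/2)x^7 - 152x^5 + (735/2)x^4 - 2060x^3 + (9861/2)x^2 - 8631x + 13941/2

g(x) = -(7/2)x^7 - 152x^5 + (735/2)x^4 - 2060x^3 + (9861/2)x^2 - 8631x + 13941/2


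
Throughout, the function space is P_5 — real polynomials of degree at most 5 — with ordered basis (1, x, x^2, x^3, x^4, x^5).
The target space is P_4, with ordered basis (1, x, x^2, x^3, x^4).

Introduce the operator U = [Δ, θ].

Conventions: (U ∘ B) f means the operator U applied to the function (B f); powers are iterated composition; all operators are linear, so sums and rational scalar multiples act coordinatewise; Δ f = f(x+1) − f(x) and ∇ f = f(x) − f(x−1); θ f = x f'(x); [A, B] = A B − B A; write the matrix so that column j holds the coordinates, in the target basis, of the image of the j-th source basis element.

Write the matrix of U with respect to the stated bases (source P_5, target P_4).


the matrix is [[0, 1, 2, 3, 4, 5]; [0, 0, 2, 6, 12, 20]; [0, 0, 0, 3, 12, 30]; [0, 0, 0, 0, 4, 20]; [0, 0, 0, 0, 0, 5]] (rows listed top to bottom)

image of 1: 0
image of x: 1
image of x^2: 2x + 2
image of x^3: 3x^2 + 6x + 3
image of x^4: 4x^3 + 12x^2 + 12x + 4
image of x^5: 5x^4 + 20x^3 + 30x^2 + 20x + 5
each image's coordinates form column j of the matrix


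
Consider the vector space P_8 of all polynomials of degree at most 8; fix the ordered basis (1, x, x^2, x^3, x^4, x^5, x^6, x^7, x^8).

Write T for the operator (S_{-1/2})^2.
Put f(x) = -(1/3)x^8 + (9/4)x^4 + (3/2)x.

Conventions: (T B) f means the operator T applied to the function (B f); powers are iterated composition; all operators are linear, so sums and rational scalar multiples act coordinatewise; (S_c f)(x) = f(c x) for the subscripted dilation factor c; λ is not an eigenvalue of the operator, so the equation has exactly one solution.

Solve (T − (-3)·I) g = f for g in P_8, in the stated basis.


the image equals g(x) = -(65536/589827)x^8 + (576/769)x^4 + (6/13)x

write g with unknown coordinates in the stated basis and equate coefficients in (T − (-3)·I) g = f
solving from the highest basis element down gives g = -(65536/589827)x^8 + (576/769)x^4 + (6/13)x
check: T g = -(1/589827)x^8 + (9/3076)x^4 + (3/26)x
so T g − (-3)·g = -(1/3)x^8 + (9/4)x^4 + (3/2)x = f ✓


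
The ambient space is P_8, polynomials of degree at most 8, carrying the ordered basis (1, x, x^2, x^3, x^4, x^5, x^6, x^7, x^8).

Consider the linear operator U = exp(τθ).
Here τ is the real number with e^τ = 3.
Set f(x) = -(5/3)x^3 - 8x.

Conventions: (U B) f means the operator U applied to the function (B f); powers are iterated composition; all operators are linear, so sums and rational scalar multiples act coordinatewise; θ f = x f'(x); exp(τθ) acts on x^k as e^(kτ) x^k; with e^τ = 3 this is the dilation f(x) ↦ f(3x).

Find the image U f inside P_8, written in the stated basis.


exp(τθ) x^k = e^(kτ) x^k; with e^τ = 3 this sends x^k to 3^k x^k
x ↦ 3 x
x^3 ↦ 27 x^3
applying this coordinatewise to f: exp(τθ) f = -45x^3 - 24x

the result is g(x) = -45x^3 - 24x


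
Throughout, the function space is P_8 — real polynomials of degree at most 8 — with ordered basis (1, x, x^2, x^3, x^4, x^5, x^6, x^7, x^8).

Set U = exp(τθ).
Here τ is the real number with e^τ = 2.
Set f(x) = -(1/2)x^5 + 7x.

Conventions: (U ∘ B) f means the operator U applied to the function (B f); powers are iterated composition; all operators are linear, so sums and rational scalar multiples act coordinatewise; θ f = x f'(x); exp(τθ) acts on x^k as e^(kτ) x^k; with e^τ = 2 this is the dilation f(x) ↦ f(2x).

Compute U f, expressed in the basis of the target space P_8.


g(x) = -16x^5 + 14x

exp(τθ) x^k = e^(kτ) x^k; with e^τ = 2 this sends x^k to 2^k x^k
x ↦ 2 x
x^5 ↦ 32 x^5
applying this coordinatewise to f: exp(τθ) f = -16x^5 + 14x


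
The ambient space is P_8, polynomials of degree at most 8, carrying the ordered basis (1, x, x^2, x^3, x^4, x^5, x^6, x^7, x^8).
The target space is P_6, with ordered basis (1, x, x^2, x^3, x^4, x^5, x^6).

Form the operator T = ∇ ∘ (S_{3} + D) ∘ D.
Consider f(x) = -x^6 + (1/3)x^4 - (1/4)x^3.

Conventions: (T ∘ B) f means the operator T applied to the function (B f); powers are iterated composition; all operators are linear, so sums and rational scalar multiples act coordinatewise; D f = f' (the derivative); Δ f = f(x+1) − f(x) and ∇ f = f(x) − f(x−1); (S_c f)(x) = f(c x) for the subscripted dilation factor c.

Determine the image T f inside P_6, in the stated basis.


the result is g(x) = -7290x^4 + 14460x^3 - 14292x^2 + (14113/2)x - 5563/4

D f = -6x^5 + (4/3)x^3 - (3/4)x^2
S_{3} D f = -1458x^5 + 36x^3 - (27/4)x^2
D D f = -30x^4 + 4x^2 - (3/2)x
(S_{3} + D) D f = -1458x^5 - 30x^4 + 36x^3 - (11/4)x^2 - (3/2)x
∇ (S_{3} + D) D f = -7290x^4 + 14460x^3 - 14292x^2 + (14113/2)x - 5563/4


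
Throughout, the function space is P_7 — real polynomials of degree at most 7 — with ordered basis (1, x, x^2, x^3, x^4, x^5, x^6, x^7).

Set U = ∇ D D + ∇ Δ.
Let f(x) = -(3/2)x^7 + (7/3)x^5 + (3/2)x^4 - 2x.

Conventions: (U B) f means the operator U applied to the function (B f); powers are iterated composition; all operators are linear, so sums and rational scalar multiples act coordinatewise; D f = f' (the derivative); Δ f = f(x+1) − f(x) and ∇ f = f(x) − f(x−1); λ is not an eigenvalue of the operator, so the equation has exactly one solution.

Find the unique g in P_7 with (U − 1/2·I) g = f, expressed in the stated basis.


g(x) = 3x^7 + (742/3)x^5 + 1257x^4 + (23380/3)x^3 + 62368x^2 + (383852/3)x + 983992/3

write g with unknown coordinates in the stated basis and equate coefficients in (U − 1/2·I) g = f
solving from the highest basis element down gives g = 3x^7 + (742/3)x^5 + 1257x^4 + (23380/3)x^3 + 62368x^2 + (383852/3)x + 983992/3
check: U g = 126x^5 + 630x^4 + (11690/3)x^3 + 31184x^2 + (191920/3)x + 491996/3
so U g − 1/2·g = -(3/2)x^7 + (7/3)x^5 + (3/2)x^4 - 2x = f ✓


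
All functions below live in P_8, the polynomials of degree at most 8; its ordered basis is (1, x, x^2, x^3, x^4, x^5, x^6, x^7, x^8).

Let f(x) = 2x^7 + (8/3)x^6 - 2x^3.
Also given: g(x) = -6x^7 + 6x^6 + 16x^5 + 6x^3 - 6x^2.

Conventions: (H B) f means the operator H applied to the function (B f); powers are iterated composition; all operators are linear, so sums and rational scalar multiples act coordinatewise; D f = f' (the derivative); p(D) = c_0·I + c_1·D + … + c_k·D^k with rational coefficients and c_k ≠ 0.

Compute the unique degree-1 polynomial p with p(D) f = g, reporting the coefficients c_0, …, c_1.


c_0 = -3, c_1 = 1

D^0 f = 2x^7 + (8/3)x^6 - 2x^3
D^1 f = 14x^6 + 16x^5 - 6x^2
matching coefficients of g against c_0 f + c_1 Df + … from the top degree down determines the c_i
solution: c_0 = -3, c_1 = 1


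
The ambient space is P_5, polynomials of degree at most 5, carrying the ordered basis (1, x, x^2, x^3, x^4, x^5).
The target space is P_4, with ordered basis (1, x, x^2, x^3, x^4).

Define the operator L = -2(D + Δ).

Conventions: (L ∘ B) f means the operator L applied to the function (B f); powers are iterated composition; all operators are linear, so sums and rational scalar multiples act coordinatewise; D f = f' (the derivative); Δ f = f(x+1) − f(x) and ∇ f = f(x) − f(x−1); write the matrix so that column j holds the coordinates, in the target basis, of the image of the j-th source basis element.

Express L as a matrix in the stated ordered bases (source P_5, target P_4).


the matrix is [[0, -4, -2, -2, -2, -2]; [0, 0, -8, -6, -8, -10]; [0, 0, 0, -12, -12, -20]; [0, 0, 0, 0, -16, -20]; [0, 0, 0, 0, 0, -20]] (rows listed top to bottom)

image of 1: 0
image of x: -4
image of x^2: -8x - 2
image of x^3: -12x^2 - 6x - 2
image of x^4: -16x^3 - 12x^2 - 8x - 2
image of x^5: -20x^4 - 20x^3 - 20x^2 - 10x - 2
each image's coordinates form column j of the matrix


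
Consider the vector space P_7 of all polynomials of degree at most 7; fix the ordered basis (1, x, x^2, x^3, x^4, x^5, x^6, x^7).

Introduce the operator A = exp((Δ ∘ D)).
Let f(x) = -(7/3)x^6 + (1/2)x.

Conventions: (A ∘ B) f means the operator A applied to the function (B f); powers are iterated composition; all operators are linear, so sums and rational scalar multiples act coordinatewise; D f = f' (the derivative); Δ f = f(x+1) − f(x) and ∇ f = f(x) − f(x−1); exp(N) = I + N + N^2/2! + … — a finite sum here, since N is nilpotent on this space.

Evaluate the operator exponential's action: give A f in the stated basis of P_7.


order-1 term: -70x^4 - 140x^3 - 140x^2 - 70x - 14
order-2 term: -420x^2 - 840x - 490
order-3 term: -280
the series for exp((Δ ∘ D)) f terminates at order 3
exp((Δ ∘ D)) f = -(7/3)x^6 - 70x^4 - 140x^3 - 560x^2 - (1819/2)x - 784

the image equals g(x) = -(7/3)x^6 - 70x^4 - 140x^3 - 560x^2 - (1819/2)x - 784


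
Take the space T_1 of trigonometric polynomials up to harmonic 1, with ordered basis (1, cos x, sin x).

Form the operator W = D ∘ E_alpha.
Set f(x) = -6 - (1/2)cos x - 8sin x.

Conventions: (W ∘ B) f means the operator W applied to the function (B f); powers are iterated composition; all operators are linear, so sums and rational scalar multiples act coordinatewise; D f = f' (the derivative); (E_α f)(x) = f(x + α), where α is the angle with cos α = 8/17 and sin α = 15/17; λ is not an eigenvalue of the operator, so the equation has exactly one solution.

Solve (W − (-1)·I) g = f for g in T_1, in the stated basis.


write g with unknown coordinates in the stated basis and equate coefficients in (W − (-1)·I) g = f
solving from the highest basis element down gives g = -6 + (63/4)cos x - 5sin x
check: W g = -(65/4)cos x - 3sin x
so W g − (-1)·g = -6 - (1/2)cos x - 8sin x = f ✓

the result is g(x) = -6 + (63/4)cos x - 5sin x


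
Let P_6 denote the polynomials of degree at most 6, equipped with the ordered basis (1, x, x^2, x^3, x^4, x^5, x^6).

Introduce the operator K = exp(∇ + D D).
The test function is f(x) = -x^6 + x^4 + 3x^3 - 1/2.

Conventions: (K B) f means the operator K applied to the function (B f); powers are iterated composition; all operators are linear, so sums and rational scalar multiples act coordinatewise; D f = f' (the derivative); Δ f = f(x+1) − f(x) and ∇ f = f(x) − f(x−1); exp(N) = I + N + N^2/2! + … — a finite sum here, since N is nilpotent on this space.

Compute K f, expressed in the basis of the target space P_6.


order-1 term: -6x^5 - 15x^4 - 16x^3 + 30x^2 + 7x + 3
order-2 term: -15x^4 - 60x^3 - 99x^2 - 9x + 15
order-3 term: -20x^3 - 90x^2 - 146x - 51
order-4 term: -15x^2 - 60x - 64
order-5 term: -6x - 15
order-6 term: -1
the series for exp(∇ + D D) f terminates at order 6
exp(∇ + D D) f = -x^6 - 6x^5 - 29x^4 - 93x^3 - 174x^2 - 214x - 227/2

g(x) = -x^6 - 6x^5 - 29x^4 - 93x^3 - 174x^2 - 214x - 227/2


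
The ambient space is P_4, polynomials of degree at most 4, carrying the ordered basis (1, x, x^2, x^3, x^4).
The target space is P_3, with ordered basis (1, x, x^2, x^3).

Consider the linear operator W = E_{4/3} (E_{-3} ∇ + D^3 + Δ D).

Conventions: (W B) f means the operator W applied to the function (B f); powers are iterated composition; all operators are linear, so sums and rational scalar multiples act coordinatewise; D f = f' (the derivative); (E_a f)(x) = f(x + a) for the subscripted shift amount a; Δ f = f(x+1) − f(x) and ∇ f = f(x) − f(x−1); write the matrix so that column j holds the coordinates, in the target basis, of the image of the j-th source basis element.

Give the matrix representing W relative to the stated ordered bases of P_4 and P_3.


the matrix is [[0, 1, -7/3, 94/3, 823/27]; [0, 0, 2, -7, 376/3]; [0, 0, 0, 3, -14]; [0, 0, 0, 0, 4]] (rows listed top to bottom)

image of 1: 0
image of x: 1
image of x^2: 2x - 7/3
image of x^3: 3x^2 - 7x + 94/3
image of x^4: 4x^3 - 14x^2 + (376/3)x + 823/27
each image's coordinates form column j of the matrix


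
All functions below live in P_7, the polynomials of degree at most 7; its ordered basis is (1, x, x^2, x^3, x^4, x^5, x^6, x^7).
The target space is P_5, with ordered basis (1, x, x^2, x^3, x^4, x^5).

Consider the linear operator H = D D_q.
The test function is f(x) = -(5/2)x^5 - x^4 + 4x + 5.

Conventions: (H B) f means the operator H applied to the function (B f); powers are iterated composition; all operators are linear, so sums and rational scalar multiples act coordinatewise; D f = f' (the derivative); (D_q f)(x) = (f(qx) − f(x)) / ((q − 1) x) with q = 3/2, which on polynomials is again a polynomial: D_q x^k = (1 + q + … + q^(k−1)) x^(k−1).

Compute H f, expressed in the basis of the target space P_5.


the result is g(x) = -(1055/8)x^3 - (195/8)x^2

D_q f = -(1055/32)x^4 - (65/8)x^3 + 4
D D_q f = -(1055/8)x^3 - (195/8)x^2


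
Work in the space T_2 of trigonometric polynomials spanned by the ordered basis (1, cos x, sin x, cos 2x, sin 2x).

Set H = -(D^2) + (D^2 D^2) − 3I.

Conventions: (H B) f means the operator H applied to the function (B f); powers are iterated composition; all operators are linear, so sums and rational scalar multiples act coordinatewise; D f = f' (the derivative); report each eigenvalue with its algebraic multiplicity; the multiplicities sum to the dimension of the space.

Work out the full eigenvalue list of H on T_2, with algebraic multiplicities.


λ = -3 (multiplicity 1), λ = -1 (multiplicity 2), λ = 17 (multiplicity 2)

image of 1: -3
image of cos x: -cos x
image of sin x: -sin x
image of cos 2x: 17cos 2x
image of sin 2x: 17sin 2x
the matrix is diagonal; its diagonal is (-3, -1, -1, 17, 17)
for a triangular matrix the eigenvalues are the diagonal entries, with algebraic multiplicity their repetition count


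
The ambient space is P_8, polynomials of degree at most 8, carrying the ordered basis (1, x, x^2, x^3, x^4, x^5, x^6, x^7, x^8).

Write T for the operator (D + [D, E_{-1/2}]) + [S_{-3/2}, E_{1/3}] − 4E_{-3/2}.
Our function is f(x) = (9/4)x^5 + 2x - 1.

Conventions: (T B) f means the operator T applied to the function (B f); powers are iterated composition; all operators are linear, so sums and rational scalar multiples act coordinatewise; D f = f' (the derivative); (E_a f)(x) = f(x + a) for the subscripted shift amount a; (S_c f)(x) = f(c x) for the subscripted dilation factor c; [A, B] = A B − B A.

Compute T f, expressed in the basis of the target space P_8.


the result is g(x) = -9x^5 + (16155/128)x^4 - (12285/64)x^3 + (19965/64)x^2 - (90227/384)x + 304439/3456

D f = (45/4)x^4 + 2
E_{-1/2} f = (9/4)x^5 - (45/8)x^4 + (45/8)x^3 - (45/16)x^2 + (173/64)x - 265/128
D E_{-1/2} f = (45/4)x^4 - (45/2)x^3 + (135/8)x^2 - (45/8)x + 173/64
D f = (45/4)x^4 + 2
E_{-1/2} D f = (45/4)x^4 - (45/2)x^3 + (135/8)x^2 - (45/8)x + 173/64
[D, E_{-1/2}] f = 0
(D + [D, E_{-1/2}]) f = (45/4)x^4 + 2
E_{1/3} f = (9/4)x^5 + (15/4)x^4 + (5/2)x^3 + (5/6)x^2 + (77/36)x - 35/108
S_{-3/2} E_{1/3} f = -(2187/128)x^5 + (1215/64)x^4 - (135/16)x^3 + (15/8)x^2 - (77/24)x - 35/108
S_{-3/2} f = -(2187/128)x^5 - 3x - 1
E_{1/3} S_{-3/2} f = -(2187/128)x^5 - (3645/128)x^4 - (1215/64)x^3 - (405/64)x^2 - (519/128)x - 265/128
[S_{-3/2}, E_{1/3}] f = (6075/128)x^4 + (675/64)x^3 + (525/64)x^2 + (325/384)x + 6035/3456
E_{-3/2} f = (9/4)x^5 - (135/8)x^4 + (405/8)x^3 - (1215/16)x^2 + (3773/64)x - 2699/128
(-4E_{-3/2}) f = -9x^5 + (135/2)x^4 - (405/2)x^3 + (1215/4)x^2 - (3773/16)x + 2699/32
((D + [D, E_{-1/2}]) + [S_{-3/2}, E_{1/3}] − 4E_{-3/2}) f = -9x^5 + (16155/128)x^4 - (12285/64)x^3 + (19965/64)x^2 - (90227/384)x + 304439/3456


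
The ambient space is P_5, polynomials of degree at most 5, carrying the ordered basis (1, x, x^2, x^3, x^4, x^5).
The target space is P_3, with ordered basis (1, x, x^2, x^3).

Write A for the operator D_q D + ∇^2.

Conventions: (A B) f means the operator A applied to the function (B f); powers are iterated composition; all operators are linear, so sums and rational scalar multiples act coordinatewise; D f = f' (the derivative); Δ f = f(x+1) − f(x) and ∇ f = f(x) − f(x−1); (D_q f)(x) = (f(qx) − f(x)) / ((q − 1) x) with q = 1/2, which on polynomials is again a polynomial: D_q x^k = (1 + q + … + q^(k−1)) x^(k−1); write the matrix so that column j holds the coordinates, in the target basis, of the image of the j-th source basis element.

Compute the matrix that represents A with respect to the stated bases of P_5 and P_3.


the matrix is [[0, 0, 4, -6, 14, -30]; [0, 0, 0, 21/2, -24, 70]; [0, 0, 0, 0, 19, -60]; [0, 0, 0, 0, 0, 235/8]] (rows listed top to bottom)

image of 1: 0
image of x: 0
image of x^2: 4
image of x^3: (21/2)x - 6
image of x^4: 19x^2 - 24x + 14
image of x^5: (235/8)x^3 - 60x^2 + 70x - 30
each image's coordinates form column j of the matrix


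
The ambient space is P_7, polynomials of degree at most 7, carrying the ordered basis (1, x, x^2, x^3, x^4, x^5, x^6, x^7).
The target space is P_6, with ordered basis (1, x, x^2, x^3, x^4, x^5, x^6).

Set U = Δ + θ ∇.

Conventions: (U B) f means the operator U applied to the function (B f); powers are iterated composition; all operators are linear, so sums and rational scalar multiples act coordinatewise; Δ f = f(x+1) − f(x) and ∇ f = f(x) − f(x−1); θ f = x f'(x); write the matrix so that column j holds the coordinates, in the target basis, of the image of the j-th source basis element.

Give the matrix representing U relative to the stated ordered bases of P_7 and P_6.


the matrix is [[0, 1, 1, 1, 1, 1, 1, 1]; [0, 0, 4, 0, 8, 0, 12, 0]; [0, 0, 0, 9, -6, 30, -15, 63]; [0, 0, 0, 0, 16, -20, 80, -70]; [0, 0, 0, 0, 0, 25, -45, 175]; [0, 0, 0, 0, 0, 0, 36, -84]; [0, 0, 0, 0, 0, 0, 0, 49]] (rows listed top to bottom)

image of 1: 0
image of x: 1
image of x^2: 4x + 1
image of x^3: 9x^2 + 1
image of x^4: 16x^3 - 6x^2 + 8x + 1
image of x^5: 25x^4 - 20x^3 + 30x^2 + 1
image of x^6: 36x^5 - 45x^4 + 80x^3 - 15x^2 + 12x + 1
image of x^7: 49x^6 - 84x^5 + 175x^4 - 70x^3 + 63x^2 + 1
each image's coordinates form column j of the matrix


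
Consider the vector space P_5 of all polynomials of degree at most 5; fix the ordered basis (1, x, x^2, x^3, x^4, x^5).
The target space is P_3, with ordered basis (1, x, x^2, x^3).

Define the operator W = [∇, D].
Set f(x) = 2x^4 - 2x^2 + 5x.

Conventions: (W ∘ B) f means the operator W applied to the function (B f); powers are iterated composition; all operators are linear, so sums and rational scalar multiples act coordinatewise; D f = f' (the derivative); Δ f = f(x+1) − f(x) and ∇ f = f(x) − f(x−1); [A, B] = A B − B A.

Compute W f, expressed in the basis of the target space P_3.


D f = 8x^3 - 4x + 5
∇ D f = 24x^2 - 24x + 4
∇ f = 8x^3 - 12x^2 + 4x + 5
D ∇ f = 24x^2 - 24x + 4
[∇, D] f = 0

the result is g(x) = 0


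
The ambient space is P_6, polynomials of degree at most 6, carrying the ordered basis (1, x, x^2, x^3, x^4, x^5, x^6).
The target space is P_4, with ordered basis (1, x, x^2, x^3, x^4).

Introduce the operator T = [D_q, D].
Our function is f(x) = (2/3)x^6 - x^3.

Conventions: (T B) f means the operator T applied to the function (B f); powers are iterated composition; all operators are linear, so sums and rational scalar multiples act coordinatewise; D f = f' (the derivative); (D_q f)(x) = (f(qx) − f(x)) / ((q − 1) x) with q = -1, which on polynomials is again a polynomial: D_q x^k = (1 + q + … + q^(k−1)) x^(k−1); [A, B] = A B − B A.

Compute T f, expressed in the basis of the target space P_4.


D f = 4x^5 - 3x^2
D_q D f = 4x^4
D_q f = -x^2
D D_q f = -2x
[D_q, D] f = 4x^4 + 2x

g(x) = 4x^4 + 2x


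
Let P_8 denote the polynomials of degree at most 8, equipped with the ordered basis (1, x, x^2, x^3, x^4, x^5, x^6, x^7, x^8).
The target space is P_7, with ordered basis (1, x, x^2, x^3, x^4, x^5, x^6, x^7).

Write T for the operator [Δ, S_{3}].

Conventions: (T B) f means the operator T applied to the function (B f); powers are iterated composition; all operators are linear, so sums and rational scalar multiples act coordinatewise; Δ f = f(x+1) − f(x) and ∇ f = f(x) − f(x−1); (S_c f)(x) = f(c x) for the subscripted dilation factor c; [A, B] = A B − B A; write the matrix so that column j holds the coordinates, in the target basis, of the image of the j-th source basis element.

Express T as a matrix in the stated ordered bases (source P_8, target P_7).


the matrix is [[0, 2, 8, 26, 80, 242, 728, 2186, 6560]; [0, 0, 12, 72, 312, 1200, 4356, 15288, 52464]; [0, 0, 0, 54, 432, 2340, 10800, 45738, 183456]; [0, 0, 0, 0, 216, 2160, 14040, 75600, 365904]; [0, 0, 0, 0, 0, 810, 9720, 73710, 453600]; [0, 0, 0, 0, 0, 0, 2916, 40824, 353808]; [0, 0, 0, 0, 0, 0, 0, 10206, 163296]; [0, 0, 0, 0, 0, 0, 0, 0, 34992]] (rows listed top to bottom)

image of 1: 0
image of x: 2
image of x^2: 12x + 8
image of x^3: 54x^2 + 72x + 26
image of x^4: 216x^3 + 432x^2 + 312x + 80
image of x^5: 810x^4 + 2160x^3 + 2340x^2 + 1200x + 242
image of x^6: 2916x^5 + 9720x^4 + 14040x^3 + 10800x^2 + 4356x + 728
image of x^7: 10206x^6 + 40824x^5 + 73710x^4 + 75600x^3 + 45738x^2 + 15288x + 2186
image of x^8: 34992x^7 + 163296x^6 + 353808x^5 + 453600x^4 + 365904x^3 + 183456x^2 + 52464x + 6560
each image's coordinates form column j of the matrix


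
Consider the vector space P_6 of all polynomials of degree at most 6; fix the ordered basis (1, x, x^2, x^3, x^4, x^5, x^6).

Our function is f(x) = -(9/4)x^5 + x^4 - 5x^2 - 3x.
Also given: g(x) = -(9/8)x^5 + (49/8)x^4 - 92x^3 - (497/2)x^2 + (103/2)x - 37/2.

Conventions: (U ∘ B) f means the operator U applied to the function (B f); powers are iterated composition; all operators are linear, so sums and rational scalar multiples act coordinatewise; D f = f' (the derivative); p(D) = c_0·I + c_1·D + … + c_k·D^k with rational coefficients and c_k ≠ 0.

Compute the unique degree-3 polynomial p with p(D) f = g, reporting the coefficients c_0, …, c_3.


c_0 = 1/2, c_1 = -1/2, c_2 = 2, c_3 = 2

D^0 f = -(9/4)x^5 + x^4 - 5x^2 - 3x
D^1 f = -(45/4)x^4 + 4x^3 - 10x - 3
D^2 f = -45x^3 + 12x^2 - 10
D^3 f = -135x^2 + 24x
matching coefficients of g against c_0 f + c_1 Df + … from the top degree down determines the c_i
solution: c_0 = 1/2, c_1 = -1/2, c_2 = 2, c_3 = 2


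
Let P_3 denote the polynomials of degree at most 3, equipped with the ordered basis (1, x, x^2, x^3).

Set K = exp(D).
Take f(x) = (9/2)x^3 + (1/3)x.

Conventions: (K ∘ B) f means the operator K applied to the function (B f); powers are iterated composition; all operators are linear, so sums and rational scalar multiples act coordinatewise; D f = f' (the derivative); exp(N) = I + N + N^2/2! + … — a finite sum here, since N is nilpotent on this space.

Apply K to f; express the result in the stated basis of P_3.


the result is g(x) = (9/2)x^3 + (27/2)x^2 + (83/6)x + 29/6

order-1 term: (27/2)x^2 + 1/3
order-2 term: (27/2)x
order-3 term: 9/2
the series for exp(D) f terminates at order 3
exp(D) f = (9/2)x^3 + (27/2)x^2 + (83/6)x + 29/6


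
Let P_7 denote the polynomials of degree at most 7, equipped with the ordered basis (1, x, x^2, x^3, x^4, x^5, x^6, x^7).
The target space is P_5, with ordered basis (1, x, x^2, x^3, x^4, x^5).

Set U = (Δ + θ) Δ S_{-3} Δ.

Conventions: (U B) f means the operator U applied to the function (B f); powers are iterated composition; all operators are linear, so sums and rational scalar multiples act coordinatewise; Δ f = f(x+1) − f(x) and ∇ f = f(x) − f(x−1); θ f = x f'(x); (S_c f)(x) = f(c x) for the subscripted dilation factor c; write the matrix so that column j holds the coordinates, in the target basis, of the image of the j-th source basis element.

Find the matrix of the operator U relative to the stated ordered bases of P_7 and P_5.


the matrix is [[0, 0, 0, 54, -540, 4230, -29700, 197694]; [0, 0, 0, 54, -864, 9090, -79920, 637686]; [0, 0, 0, 0, -648, 8100, -90720, 878850]; [0, 0, 0, 0, 0, 4860, -58320, 697410]; [0, 0, 0, 0, 0, 0, -29160, 357210]; [0, 0, 0, 0, 0, 0, 0, 153090]] (rows listed top to bottom)

image of 1: 0
image of x: 0
image of x^2: 0
image of x^3: 54x + 54
image of x^4: -648x^2 - 864x - 540
image of x^5: 4860x^3 + 8100x^2 + 9090x + 4230
image of x^6: -29160x^4 - 58320x^3 - 90720x^2 - 79920x - 29700
image of x^7: 153090x^5 + 357210x^4 + 697410x^3 + 878850x^2 + 637686x + 197694
each image's coordinates form column j of the matrix


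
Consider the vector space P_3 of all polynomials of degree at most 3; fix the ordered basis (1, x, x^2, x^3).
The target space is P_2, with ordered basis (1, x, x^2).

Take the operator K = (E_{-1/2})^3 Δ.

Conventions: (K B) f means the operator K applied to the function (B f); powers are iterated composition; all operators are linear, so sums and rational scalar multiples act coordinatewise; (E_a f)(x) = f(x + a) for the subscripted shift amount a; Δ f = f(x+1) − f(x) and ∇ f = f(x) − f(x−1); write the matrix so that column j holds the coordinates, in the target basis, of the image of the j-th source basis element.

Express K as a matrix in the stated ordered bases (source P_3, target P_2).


the matrix is [[0, 1, -2, 13/4]; [0, 0, 2, -6]; [0, 0, 0, 3]] (rows listed top to bottom)

image of 1: 0
image of x: 1
image of x^2: 2x - 2
image of x^3: 3x^2 - 6x + 13/4
each image's coordinates form column j of the matrix


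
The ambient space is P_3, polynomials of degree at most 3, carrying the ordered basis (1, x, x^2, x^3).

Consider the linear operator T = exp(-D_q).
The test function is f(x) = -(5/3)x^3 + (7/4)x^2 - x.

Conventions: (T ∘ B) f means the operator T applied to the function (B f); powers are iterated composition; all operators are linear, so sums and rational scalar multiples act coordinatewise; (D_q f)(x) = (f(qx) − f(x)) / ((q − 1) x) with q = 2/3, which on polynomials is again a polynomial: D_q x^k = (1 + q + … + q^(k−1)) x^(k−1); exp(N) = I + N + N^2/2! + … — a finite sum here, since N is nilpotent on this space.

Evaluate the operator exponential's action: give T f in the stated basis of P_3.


the image equals g(x) = -(5/3)x^3 + (569/108)x^2 - (2219/324)x + 6679/1944

order-1 term: (95/27)x^2 - (35/12)x + 1
order-2 term: -(475/162)x + 35/24
order-3 term: 475/486
the series for exp(-D_q) f terminates at order 3
exp(-D_q) f = -(5/3)x^3 + (569/108)x^2 - (2219/324)x + 6679/1944


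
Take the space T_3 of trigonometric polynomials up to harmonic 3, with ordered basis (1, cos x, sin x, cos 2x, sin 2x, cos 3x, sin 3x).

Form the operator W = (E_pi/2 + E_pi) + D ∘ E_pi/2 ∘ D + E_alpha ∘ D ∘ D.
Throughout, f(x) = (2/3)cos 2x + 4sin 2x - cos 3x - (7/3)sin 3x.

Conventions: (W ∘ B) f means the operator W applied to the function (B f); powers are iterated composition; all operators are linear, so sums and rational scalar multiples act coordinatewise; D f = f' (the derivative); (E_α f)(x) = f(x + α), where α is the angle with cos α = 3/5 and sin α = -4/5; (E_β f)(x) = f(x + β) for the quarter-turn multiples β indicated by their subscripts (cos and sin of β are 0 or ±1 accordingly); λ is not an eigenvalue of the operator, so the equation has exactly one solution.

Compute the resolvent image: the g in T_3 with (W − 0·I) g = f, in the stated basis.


write g with unknown coordinates in the stated basis and equate coefficients in (W − 0·I) g = f
solving from the highest basis element down gives g = -(7/24)cos 2x + (9/16)sin 2x + (1747/16860)cos 3x - (2671/16860)sin 3x
check: W g = (2/3)cos 2x + 4sin 2x - cos 3x - (7/3)sin 3x
so W g − 0·g = (2/3)cos 2x + 4sin 2x - cos 3x - (7/3)sin 3x = f ✓

g(x) = -(7/24)cos 2x + (9/16)sin 2x + (1747/16860)cos 3x - (2671/16860)sin 3x


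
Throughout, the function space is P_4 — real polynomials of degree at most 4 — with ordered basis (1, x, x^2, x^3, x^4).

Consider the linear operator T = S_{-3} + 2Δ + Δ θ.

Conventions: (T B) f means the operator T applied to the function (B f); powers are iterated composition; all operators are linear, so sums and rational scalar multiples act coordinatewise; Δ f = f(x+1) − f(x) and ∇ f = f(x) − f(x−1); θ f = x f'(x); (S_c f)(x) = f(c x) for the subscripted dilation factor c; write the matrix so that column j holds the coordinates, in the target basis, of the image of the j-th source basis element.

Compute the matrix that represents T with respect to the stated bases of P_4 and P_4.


image of 1: 1
image of x: -3x + 3
image of x^2: 9x^2 + 8x + 4
image of x^3: -27x^3 + 15x^2 + 15x + 5
image of x^4: 81x^4 + 24x^3 + 36x^2 + 24x + 6
each image's coordinates form column j of the matrix

the matrix is [[1, 3, 4, 5, 6]; [0, -3, 8, 15, 24]; [0, 0, 9, 15, 36]; [0, 0, 0, -27, 24]; [0, 0, 0, 0, 81]] (rows listed top to bottom)


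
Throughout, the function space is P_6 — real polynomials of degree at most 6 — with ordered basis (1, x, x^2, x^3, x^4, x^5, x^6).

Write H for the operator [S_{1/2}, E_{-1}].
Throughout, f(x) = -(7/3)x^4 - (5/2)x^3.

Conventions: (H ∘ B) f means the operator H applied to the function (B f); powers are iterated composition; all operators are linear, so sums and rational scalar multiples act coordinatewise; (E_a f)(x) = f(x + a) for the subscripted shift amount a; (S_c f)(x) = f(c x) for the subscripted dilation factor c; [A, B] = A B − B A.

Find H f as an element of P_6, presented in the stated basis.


E_{-1} f = -(7/3)x^4 + (41/6)x^3 - (13/2)x^2 + (11/6)x + 1/6
S_{1/2} E_{-1} f = -(7/48)x^4 + (41/48)x^3 - (13/8)x^2 + (11/12)x + 1/6
S_{1/2} f = -(7/48)x^4 - (5/16)x^3
E_{-1} S_{1/2} f = -(7/48)x^4 + (13/48)x^3 + (1/16)x^2 - (17/48)x + 1/6
[S_{1/2}, E_{-1}] f = (7/12)x^3 - (27/16)x^2 + (61/48)x

the result is g(x) = (7/12)x^3 - (27/16)x^2 + (61/48)x


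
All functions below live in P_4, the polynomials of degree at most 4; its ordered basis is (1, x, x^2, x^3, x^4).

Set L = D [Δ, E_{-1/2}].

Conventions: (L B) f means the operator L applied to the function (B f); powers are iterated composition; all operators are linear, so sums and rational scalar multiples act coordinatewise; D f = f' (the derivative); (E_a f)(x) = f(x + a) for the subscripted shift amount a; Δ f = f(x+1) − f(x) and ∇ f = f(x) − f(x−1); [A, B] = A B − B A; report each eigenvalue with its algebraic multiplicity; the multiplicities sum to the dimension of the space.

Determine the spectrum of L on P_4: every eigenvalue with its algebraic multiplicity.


image of 1: 0
image of x: 0
image of x^2: 0
image of x^3: 0
image of x^4: 0
the matrix is upper triangular; its diagonal is (0, 0, 0, 0, 0)
for a triangular matrix the eigenvalues are the diagonal entries, with algebraic multiplicity their repetition count

λ = 0 (multiplicity 5)


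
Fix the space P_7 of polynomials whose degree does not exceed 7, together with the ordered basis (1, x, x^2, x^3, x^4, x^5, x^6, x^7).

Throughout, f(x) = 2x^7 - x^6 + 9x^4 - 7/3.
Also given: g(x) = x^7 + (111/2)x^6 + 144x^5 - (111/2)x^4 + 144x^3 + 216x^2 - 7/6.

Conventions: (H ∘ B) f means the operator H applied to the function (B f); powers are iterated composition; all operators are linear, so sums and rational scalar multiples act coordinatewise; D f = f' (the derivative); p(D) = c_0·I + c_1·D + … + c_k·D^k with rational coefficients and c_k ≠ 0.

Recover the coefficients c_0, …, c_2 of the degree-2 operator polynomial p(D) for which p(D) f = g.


D^0 f = 2x^7 - x^6 + 9x^4 - 7/3
D^1 f = 14x^6 - 6x^5 + 36x^3
D^2 f = 84x^5 - 30x^4 + 108x^2
matching coefficients of g against c_0 f + c_1 Df + … from the top degree down determines the c_i
solution: c_0 = 1/2, c_1 = 4, c_2 = 2

p(D) = (1/2)·I + 4·D + 2·D^2, i.e. c_0 = 1/2, c_1 = 4, c_2 = 2


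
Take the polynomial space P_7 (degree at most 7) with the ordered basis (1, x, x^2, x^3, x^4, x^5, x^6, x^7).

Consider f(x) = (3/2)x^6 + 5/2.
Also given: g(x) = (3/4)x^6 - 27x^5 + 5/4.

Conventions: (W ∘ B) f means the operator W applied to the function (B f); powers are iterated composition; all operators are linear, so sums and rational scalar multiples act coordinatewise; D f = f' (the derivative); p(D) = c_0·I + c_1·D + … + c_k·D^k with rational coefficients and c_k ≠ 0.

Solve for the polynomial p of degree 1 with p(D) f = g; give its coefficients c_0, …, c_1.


c_0 = 1/2, c_1 = -3

D^0 f = (3/2)x^6 + 5/2
D^1 f = 9x^5
matching coefficients of g against c_0 f + c_1 Df + … from the top degree down determines the c_i
solution: c_0 = 1/2, c_1 = -3


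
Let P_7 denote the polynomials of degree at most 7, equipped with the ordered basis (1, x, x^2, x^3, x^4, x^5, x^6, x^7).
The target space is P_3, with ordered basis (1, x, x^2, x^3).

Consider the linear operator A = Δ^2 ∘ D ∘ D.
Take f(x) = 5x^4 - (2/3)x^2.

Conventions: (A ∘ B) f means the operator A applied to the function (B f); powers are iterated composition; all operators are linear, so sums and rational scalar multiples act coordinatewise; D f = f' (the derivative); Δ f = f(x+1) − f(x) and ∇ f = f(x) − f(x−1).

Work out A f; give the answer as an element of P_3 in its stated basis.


D f = 20x^3 - (4/3)x
D D f = 60x^2 - 4/3
Δ D D f = 120x + 60
Δ Δ D D f = 120

g(x) = 120


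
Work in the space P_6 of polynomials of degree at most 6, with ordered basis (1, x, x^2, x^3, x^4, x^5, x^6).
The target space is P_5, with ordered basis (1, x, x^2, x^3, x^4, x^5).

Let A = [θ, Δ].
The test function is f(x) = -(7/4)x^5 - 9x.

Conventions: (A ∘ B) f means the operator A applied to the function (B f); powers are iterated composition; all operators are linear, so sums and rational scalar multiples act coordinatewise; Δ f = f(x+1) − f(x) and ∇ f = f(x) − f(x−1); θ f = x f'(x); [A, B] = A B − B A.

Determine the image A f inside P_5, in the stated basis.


g(x) = (35/4)x^4 + 35x^3 + (105/2)x^2 + 35x + 71/4

Δ f = -(35/4)x^4 - (35/2)x^3 - (35/2)x^2 - (35/4)x - 43/4
θ Δ f = -35x^4 - (105/2)x^3 - 35x^2 - (35/4)x
θ f = -(35/4)x^5 - 9x
Δ θ f = -(175/4)x^4 - (175/2)x^3 - (175/2)x^2 - (175/4)x - 71/4
[θ, Δ] f = (35/4)x^4 + 35x^3 + (105/2)x^2 + 35x + 71/4


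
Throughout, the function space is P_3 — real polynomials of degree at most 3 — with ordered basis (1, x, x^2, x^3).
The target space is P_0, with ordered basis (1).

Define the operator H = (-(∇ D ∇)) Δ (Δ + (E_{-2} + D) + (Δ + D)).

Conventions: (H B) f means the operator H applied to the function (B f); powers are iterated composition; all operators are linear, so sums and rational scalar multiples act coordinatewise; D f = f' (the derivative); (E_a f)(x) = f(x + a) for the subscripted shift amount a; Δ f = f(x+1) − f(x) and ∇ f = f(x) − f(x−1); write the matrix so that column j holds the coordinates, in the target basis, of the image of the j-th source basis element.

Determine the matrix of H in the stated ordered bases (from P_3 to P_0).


the matrix is [[0, 0, 0, 0]] (rows listed top to bottom)

image of 1: 0
image of x: 0
image of x^2: 0
image of x^3: 0
each image's coordinates form column j of the matrix


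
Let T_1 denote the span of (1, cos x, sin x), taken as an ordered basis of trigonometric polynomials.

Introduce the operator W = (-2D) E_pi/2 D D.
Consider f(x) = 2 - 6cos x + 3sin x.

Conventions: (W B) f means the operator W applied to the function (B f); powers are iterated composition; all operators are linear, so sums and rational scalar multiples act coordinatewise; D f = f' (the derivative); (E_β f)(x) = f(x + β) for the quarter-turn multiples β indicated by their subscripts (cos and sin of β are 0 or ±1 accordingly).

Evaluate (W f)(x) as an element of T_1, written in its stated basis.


g(x) = 12cos x - 6sin x

D f = 3cos x + 6sin x
D D f = 6cos x - 3sin x
E_pi/2 D D f = -3cos x - 6sin x
D (E_pi/2 D) D f = -6cos x + 3sin x
(-2D) (E_pi/2 D) D f = 12cos x - 6sin x


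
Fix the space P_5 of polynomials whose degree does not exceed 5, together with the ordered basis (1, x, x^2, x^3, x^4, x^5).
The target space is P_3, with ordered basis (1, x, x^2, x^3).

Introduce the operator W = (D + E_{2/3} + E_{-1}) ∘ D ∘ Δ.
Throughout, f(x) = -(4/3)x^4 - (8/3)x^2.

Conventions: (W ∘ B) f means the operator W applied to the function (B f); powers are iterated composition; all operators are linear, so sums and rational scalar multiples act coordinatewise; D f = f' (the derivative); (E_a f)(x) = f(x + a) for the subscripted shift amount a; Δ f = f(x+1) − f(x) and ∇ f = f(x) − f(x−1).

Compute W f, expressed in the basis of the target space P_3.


the result is g(x) = -32x^2 - (160/3)x - 496/9

Δ f = -(16/3)x^3 - 8x^2 - (32/3)x - 4
D Δ f = -16x^2 - 16x - 32/3
D (D ∘ Δ) f = -32x - 16
E_{2/3} (D ∘ Δ) f = -16x^2 - (112/3)x - 256/9
E_{-1} (D ∘ Δ) f = -16x^2 + 16x - 32/3
(D + E_{2/3} + E_{-1}) (D ∘ Δ) f = -32x^2 - (160/3)x - 496/9


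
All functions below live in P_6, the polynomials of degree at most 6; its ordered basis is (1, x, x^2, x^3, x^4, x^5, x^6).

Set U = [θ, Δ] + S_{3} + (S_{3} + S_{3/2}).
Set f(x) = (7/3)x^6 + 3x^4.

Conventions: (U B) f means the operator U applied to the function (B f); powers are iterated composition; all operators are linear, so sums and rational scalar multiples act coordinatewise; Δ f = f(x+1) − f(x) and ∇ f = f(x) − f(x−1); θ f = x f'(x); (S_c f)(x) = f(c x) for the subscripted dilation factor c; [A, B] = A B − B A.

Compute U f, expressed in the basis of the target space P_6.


g(x) = (219429/64)x^6 - 14x^5 + (6899/16)x^4 - 152x^3 - 176x^2 - 106x - 26

Δ f = 14x^5 + 35x^4 + (176/3)x^3 + 53x^2 + 26x + 16/3
θ Δ f = 70x^5 + 140x^4 + 176x^3 + 106x^2 + 26x
θ f = 14x^6 + 12x^4
Δ θ f = 84x^5 + 210x^4 + 328x^3 + 282x^2 + 132x + 26
[θ, Δ] f = -14x^5 - 70x^4 - 152x^3 - 176x^2 - 106x - 26
S_{3} f = 1701x^6 + 243x^4
S_{3} f = 1701x^6 + 243x^4
S_{3/2} f = (1701/64)x^6 + (243/16)x^4
(S_{3} + S_{3/2}) f = (110565/64)x^6 + (4131/16)x^4
([θ, Δ] + S_{3} + (S_{3} + S_{3/2})) f = (219429/64)x^6 - 14x^5 + (6899/16)x^4 - 152x^3 - 176x^2 - 106x - 26
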